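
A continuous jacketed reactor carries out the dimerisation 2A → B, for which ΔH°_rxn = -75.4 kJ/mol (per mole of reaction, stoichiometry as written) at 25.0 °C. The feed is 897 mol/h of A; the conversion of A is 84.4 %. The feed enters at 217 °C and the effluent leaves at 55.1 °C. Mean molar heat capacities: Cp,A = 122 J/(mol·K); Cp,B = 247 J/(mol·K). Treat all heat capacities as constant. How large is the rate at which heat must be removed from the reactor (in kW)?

Q_out = 12.8 kW

Extent of reaction ξ = 0.844 × 897 / 2 = 378.53 mol/h
Reaction term: ξ·ΔH°_rxn = 378.53 × -75.4 = -28541 kJ/h
Sensible, feed 217→25 °C: -21011 kJ/h
Outlet flows (mol/h): A 139.93, B 378.53
Sensible, products 25→55.1 °C: 3328.1 kJ/h
Q = ΔH = -46225 kJ/h = -12.84 kW
Heat removed = 12.84 kW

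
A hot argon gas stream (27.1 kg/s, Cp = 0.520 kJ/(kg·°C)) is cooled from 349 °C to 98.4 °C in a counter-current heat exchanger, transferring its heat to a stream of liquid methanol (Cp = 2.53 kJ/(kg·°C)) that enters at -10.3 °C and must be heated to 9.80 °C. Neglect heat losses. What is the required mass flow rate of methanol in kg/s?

Heat released by hot stream: Q = 27.1 × 0.520 × (349 − 98.4) = 3531.5 kJ/s
Energy balance on cold side (adiabatic exchanger): Q = ṁ_c·Cp_c·(T_c,out − T_c,in)
ṁ_c = 3531.5 / [2.53 × (9.80 − -10.3)] = 69.444 kg/s

ṁ_c = 69.4 kg/s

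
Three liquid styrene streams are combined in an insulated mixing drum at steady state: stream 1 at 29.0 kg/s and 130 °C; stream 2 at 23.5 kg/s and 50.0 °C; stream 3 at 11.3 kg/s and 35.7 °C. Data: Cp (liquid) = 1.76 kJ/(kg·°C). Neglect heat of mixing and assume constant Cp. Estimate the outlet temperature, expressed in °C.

Energy balance with Q = 0: Σ ṁᵢCp,ᵢ(T_out − Tᵢ) = 0
T_out = Σ ṁᵢCp,ᵢTᵢ / Σ ṁᵢCp,ᵢ
      = 9413.2 / 112.29 = 83.831 °C

T_out = 83.8 °C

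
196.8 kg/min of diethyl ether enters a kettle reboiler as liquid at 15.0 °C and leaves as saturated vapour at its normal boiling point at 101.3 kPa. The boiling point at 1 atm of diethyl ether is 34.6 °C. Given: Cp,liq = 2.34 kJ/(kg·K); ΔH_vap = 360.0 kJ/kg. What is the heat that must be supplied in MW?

liquid 15.0→34.6 °C: 45.864 kJ/kg
vaporisation at 34.6 °C: 360 kJ/kg
Δh = 45.864 + 360 = 405.86 kJ/kg
Q = ṁ·Δh = 196.8 kg/min × 405.86 kJ/kg = 79874 kJ/min
|Q| = 1331.2 kW = 1.3312 MW

Q = 1.33 MW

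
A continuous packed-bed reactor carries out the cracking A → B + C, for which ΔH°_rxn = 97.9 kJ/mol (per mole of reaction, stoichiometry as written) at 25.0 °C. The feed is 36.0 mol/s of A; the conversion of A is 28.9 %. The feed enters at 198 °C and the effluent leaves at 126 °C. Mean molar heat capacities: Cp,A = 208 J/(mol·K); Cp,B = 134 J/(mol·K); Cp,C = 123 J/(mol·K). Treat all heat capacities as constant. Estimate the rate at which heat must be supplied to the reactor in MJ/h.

Q_in = 1910 MJ/h

Extent of reaction ξ = 0.289 × 36.0 = 10.404 mol/s
Reaction term: ξ·ΔH°_rxn = 10.404 × 97.9 = 1018.6 kJ/s
Sensible, feed 198→25 °C: -1295.4 kJ/s
Outlet flows (mol/s): A 25.596, B 10.404, C 10.404
Sensible, products 25→126 °C: 807.78 kJ/s
Q = ΔH = 530.9 kJ/s = 530.9 kW
Heat supplied = 1911.3 MJ/h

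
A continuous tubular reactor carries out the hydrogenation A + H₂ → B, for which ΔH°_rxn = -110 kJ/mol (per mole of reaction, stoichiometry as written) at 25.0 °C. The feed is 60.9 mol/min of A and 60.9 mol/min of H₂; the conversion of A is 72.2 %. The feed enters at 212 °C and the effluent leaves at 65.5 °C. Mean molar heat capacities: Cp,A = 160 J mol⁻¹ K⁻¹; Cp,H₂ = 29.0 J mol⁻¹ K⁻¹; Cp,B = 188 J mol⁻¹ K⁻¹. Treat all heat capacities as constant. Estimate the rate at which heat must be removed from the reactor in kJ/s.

Extent of reaction ξ = 0.722 × 60.9 = 43.97 mol/min
Reaction term: ξ·ΔH°_rxn = 43.97 × -110 = -4836.7 kJ/min
Sensible, feed 212→25 °C: -2152.4 kJ/min
Outlet flows (mol/min): A 16.93, H₂ 16.93, B 43.97
Sensible, products 25→65.5 °C: 464.38 kJ/min
Q = ΔH = -6524.7 kJ/min = -108.74 kW
Heat removed = 108.74 kJ/s

Q_out = 109 kJ/s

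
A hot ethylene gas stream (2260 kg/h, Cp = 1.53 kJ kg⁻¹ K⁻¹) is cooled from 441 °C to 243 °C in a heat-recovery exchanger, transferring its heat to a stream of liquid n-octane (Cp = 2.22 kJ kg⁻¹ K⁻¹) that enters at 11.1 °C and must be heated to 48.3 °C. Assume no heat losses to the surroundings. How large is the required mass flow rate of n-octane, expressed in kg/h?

Heat released by hot stream: Q = 2260 × 1.53 × (441 − 243) = 684640 kJ/h
Energy balance on cold side (adiabatic exchanger): Q = ṁ_c·Cp_c·(T_c,out − T_c,in)
ṁ_c = 684640 / [2.22 × (48.3 − 11.1)] = 8290.3 kg/h

ṁ_c = 8290 kg/h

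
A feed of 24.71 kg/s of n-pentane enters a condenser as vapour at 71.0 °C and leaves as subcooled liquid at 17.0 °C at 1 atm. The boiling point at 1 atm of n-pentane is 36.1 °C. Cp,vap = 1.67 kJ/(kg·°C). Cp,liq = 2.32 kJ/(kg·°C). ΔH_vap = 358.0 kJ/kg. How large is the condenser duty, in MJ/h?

vapour 71.0→36.1 °C: -58.283 kJ/kg
condensation at 36.1 °C: -358 kJ/kg
liquid 36.1→17.0 °C: -44.312 kJ/kg
Δh = -58.283 + -358 + -44.312 = -460.59 kJ/kg
Q = ṁ·Δh = 24.71 kg/s × -460.59 kJ/kg = -11381 kJ/s
|Q| = 11381 kW = 40973 MJ/h

Q_c = 41000 MJ/h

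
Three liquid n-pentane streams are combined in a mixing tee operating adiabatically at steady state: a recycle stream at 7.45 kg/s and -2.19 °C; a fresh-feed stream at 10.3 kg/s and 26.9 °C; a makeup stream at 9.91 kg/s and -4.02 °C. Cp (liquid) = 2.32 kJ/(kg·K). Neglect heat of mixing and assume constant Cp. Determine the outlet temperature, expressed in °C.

Energy balance with Q = 0: Σ ṁᵢCp,ᵢ(T_out − Tᵢ) = 0
Σ ṁᵢCp,ᵢTᵢ = 7.45×2.32×-2.19 + 10.3×2.32×26.9 + 9.91×2.32×-4.02 = 512.53
Σ ṁᵢCp,ᵢ = 7.45×2.32 + 10.3×2.32 + 9.91×2.32 = 64.171
T_out = 512.53 / 64.171 = 7.9869 °C

T_out = 7.99 °C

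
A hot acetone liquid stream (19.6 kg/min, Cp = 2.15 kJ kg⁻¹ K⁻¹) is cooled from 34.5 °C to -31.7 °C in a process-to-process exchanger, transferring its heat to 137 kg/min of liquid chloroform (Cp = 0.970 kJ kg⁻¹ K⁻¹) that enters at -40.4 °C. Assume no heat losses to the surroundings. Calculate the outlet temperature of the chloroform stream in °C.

Heat released by hot stream: Q = 19.6 × 2.15 × (34.5 − -31.7) = 2789.7 kJ/min
Energy balance on cold side (adiabatic exchanger): Q = ṁ_c·Cp_c·(T_c,out − T_c,in)
T_c,out = -40.4 + 2789.7/(137 × 0.970) = -19.408 °C

T_c,out = -19.4 °C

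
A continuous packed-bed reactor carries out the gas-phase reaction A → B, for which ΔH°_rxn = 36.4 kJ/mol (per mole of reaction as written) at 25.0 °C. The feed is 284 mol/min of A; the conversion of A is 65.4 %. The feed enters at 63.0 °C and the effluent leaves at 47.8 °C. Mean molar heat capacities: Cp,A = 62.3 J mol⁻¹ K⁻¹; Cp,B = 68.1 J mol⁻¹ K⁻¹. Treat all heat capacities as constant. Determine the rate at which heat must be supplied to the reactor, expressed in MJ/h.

Q_in = 391 MJ/h

Extent of reaction ξ = 0.654 × 284 = 185.74 mol/min
Reaction term: ξ·ΔH°_rxn = 185.74 × 36.4 = 6760.8 kJ/min
Sensible, feed 63.0→25 °C: -672.34 kJ/min
Outlet flows (mol/min): A 98.264, B 185.74
Sensible, products 25→47.8 °C: 427.97 kJ/min
Q = ΔH = 6516.4 kJ/min = 108.61 kW
Heat supplied = 390.98 MJ/h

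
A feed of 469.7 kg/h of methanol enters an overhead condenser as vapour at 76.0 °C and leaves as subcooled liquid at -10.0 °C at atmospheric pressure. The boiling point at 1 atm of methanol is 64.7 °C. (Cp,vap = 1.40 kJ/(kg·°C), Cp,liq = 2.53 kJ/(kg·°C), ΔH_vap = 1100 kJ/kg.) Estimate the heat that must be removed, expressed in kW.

vapour 76.0→64.7 °C: -15.82 kJ/kg
condensation at 64.7 °C: -1100 kJ/kg
liquid 64.7→-10.0 °C: -188.99 kJ/kg
Δh = -15.82 + -1100 + -188.99 = -1304.8 kJ/kg
Q = ṁ·Δh = 469.7 kg/h × -1304.8 kJ/kg = -612870 kJ/h
|Q| = 170.24 kW

Q_c = 170 kW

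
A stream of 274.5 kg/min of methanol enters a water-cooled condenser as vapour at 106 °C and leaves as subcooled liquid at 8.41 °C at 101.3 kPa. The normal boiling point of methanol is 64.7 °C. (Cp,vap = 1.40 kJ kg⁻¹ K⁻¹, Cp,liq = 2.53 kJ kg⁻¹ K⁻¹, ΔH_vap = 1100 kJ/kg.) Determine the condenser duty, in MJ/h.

vapour 106→64.7 °C: -57.82 kJ/kg
condensation at 64.7 °C: -1100 kJ/kg
liquid 64.7→8.41 °C: -142.41 kJ/kg
Δh = -57.82 + -1100 + -142.41 = -1300.2 kJ/kg
Q = ṁ·Δh = 274.5 kg/min × -1300.2 kJ/kg = -356910 kJ/min
|Q| = 5948.6 kW = 21415 MJ/h

Q_c = 21400 MJ/h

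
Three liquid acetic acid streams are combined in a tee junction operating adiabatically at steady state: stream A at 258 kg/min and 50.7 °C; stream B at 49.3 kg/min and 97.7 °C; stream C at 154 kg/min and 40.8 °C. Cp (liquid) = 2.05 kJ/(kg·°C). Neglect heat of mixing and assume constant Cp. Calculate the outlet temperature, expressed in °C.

No heat crosses the boundary, so H_out = H_in.
Σ ṁᵢCp,ᵢTᵢ = 258×2.05×50.7 + 49.3×2.05×97.7 + 154×2.05×40.8 = 49570
Σ ṁᵢCp,ᵢ = 258×2.05 + 49.3×2.05 + 154×2.05 = 945.66
T_out = 49570 / 945.66 = 52.418 °C

T_out = 52.4 °C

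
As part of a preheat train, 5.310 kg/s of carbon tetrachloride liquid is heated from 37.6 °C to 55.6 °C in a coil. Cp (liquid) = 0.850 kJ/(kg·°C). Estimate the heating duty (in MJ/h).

Q = 292 MJ/h

Q = ṁ·Cp·ΔT = 5.310 × 0.850 × (55.6 − 37.6) = 81.243 kJ/s
Heating duty = 292.47 MJ/h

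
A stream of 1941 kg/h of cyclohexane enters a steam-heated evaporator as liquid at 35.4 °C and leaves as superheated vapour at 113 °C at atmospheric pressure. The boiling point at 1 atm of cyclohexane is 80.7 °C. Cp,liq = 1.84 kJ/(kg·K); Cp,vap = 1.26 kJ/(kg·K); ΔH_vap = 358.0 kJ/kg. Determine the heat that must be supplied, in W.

liquid 35.4→80.7 °C: 83.352 kJ/kg
vaporisation at 80.7 °C: 358 kJ/kg
vapour 80.7→113 °C: 40.698 kJ/kg
Δh = 83.352 + 358 + 40.698 = 482.05 kJ/kg
Q = ṁ·Δh = 1941 kg/h × 482.05 kJ/kg = 935660 kJ/h
|Q| = 259.91 kW = 259910 W

Q = 260000 W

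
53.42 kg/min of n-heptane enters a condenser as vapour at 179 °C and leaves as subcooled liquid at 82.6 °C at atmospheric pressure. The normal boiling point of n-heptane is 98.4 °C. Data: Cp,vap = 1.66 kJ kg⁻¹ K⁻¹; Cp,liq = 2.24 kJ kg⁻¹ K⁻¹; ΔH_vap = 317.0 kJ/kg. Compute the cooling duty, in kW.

vapour 179→98.4 °C: -133.8 kJ/kg
condensation at 98.4 °C: -317 kJ/kg
liquid 98.4→82.6 °C: -35.392 kJ/kg
Δh = -133.8 + -317 + -35.392 = -486.19 kJ/kg
Q = ṁ·Δh = 53.42 kg/min × -486.19 kJ/kg = -25972 kJ/min
|Q| = 432.87 kW

Q_c = 433 kW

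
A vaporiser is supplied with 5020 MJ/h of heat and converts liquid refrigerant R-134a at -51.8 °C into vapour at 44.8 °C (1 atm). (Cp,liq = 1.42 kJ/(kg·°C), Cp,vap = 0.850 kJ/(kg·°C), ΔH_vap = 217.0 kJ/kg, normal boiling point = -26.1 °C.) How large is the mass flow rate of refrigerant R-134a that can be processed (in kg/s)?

ṁ = 4.44 kg/s

Δh = 1.42×(-26.1−-51.8) + 217.0 + 0.850×(44.8−-26.1) = 313.76 kJ/kg
Q = 5020 MJ/h = 1394.4 kJ/s = 1394.4 kJ/s
ṁ = Q/Δh = 1394.4 / 313.76 = 4.4443 kg/s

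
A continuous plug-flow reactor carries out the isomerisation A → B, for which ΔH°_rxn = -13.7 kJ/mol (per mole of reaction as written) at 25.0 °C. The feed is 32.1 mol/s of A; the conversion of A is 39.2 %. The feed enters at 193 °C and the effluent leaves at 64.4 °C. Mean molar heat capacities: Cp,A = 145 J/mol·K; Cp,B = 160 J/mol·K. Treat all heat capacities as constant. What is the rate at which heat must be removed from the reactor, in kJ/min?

Q_out = 45800 kJ/min

Extent of reaction ξ = 0.392 × 32.1 = 12.583 mol/s
Reaction term: ξ·ΔH°_rxn = 12.583 × -13.7 = -172.39 kJ/s
Sensible, feed 193→25 °C: -781.96 kJ/s
Outlet flows (mol/s): A 19.517, B 12.583
Sensible, products 25→64.4 °C: 190.82 kJ/s
Q = ΔH = -763.52 kJ/s = -763.52 kW
Heat removed = 45811 kJ/min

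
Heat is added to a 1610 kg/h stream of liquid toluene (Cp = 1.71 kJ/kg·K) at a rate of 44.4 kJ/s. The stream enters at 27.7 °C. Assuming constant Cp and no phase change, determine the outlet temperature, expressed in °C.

Q = 44.4 kJ/s = 159840 kJ/h
ΔT = Q/(ṁ·Cp) = 159840/(1610×1.71) = 58.058 K
T_out = 27.7 + 58.058 = 85.758 °C

T_out = 85.8 °C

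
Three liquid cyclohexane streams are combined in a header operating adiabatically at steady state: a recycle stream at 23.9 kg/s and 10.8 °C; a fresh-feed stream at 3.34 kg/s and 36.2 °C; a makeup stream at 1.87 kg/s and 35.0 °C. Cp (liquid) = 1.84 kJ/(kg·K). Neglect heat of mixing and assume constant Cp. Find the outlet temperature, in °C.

Adiabatic, steady state ⇒ Σ ṁᵢCp,ᵢ(T_out − Tᵢ) = 0
T_out = Σ ṁᵢCp,ᵢTᵢ / Σ ṁᵢCp,ᵢ
      = 817.84 / 53.562 = 15.269 °C

T_out = 15.3 °C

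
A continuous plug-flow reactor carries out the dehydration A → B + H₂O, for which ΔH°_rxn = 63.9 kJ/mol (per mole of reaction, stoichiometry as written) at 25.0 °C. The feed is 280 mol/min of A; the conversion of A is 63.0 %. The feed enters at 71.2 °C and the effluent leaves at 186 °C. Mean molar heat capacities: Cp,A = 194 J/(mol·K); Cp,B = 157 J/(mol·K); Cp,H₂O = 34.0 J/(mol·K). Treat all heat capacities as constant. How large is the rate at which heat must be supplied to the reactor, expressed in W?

Extent of reaction ξ = 0.630 × 280 = 176.4 mol/min
Reaction term: ξ·ΔH°_rxn = 176.4 × 63.9 = 11272 kJ/min
Sensible, feed 71.2→25 °C: -2509.6 kJ/min
Outlet flows (mol/min): A 103.6, B 176.4, H₂O 176.4
Sensible, products 25→186 °C: 8660.3 kJ/min
Q = ΔH = 17423 kJ/min = 290.38 kW
Heat supplied = 290380 W

Q_in = 290000 W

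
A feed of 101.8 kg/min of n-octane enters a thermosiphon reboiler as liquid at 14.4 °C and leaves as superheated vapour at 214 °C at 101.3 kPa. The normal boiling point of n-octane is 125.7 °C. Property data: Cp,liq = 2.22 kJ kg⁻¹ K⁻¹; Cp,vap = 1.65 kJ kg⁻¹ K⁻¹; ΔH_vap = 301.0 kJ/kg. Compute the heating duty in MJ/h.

liquid 14.4→125.7 °C: 247.09 kJ/kg
vaporisation at 125.7 °C: 301 kJ/kg
vapour 125.7→214 °C: 145.69 kJ/kg
Δh = 247.09 + 301 + 145.69 = 693.78 kJ/kg
Q = ṁ·Δh = 101.8 kg/min × 693.78 kJ/kg = 70627 kJ/min
|Q| = 1177.1 kW = 4237.6 MJ/h

Q = 4240 MJ/h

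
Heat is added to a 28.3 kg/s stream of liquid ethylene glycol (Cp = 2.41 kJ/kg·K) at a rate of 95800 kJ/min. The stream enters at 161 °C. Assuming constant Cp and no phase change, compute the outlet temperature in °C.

Q = 95800 kJ/min = 1596.7 kJ/s
ΔT = Q/(ṁ·Cp) = 1596.7/(28.3×2.41) = 23.411 K
T_out = 161 + 23.411 = 184.41 °C

T_out = 184 °C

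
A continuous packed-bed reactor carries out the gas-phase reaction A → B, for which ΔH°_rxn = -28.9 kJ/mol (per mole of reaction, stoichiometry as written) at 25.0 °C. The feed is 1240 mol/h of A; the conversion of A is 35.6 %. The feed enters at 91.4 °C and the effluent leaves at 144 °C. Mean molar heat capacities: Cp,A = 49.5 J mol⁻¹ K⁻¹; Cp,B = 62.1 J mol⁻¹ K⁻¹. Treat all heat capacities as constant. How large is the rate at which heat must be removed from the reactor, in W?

Extent of reaction ξ = 0.356 × 1240 = 441.44 mol/h
Reaction term: ξ·ΔH°_rxn = 441.44 × -28.9 = -12758 kJ/h
Sensible, feed 91.4→25 °C: -4075.6 kJ/h
Outlet flows (mol/h): A 798.56, B 441.44
Sensible, products 25→144 °C: 7966.1 kJ/h
Q = ΔH = -8867.1 kJ/h = -2.4631 kW
Heat removed = 2463.1 W

Q_out = 2460 W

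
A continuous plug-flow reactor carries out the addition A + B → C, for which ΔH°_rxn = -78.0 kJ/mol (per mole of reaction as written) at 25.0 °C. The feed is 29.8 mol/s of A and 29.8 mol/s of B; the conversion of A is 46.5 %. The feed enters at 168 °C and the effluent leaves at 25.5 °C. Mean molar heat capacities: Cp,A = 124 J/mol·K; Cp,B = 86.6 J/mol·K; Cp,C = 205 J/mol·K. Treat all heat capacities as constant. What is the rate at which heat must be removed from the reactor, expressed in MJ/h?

Q_out = 7110 MJ/h

Extent of reaction ξ = 0.465 × 29.8 = 13.857 mol/s
Reaction term: ξ·ΔH°_rxn = 13.857 × -78.0 = -1080.8 kJ/s
Sensible, feed 168→25 °C: -897.45 kJ/s
Outlet flows (mol/s): A 15.943, B 15.943, C 13.857
Sensible, products 25→25.5 °C: 3.0991 kJ/s
Q = ΔH = -1975.2 kJ/s = -1975.2 kW
Heat removed = 7110.7 MJ/h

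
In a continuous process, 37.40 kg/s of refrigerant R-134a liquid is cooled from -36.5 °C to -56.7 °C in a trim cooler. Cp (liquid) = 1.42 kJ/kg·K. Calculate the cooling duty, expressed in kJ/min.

Q = ṁ·Cp·ΔT = 37.40 × 1.42 × (-56.7 − -36.5) = -1072.8 kJ/s
Cooling duty = 64367 kJ/min

Q_c = 64400 kJ/min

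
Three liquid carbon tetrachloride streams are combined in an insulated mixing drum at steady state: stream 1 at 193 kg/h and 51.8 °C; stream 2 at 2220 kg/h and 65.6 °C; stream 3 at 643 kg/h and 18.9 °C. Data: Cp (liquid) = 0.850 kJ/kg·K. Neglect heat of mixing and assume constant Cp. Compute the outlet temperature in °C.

T_out = 54.9 °C

No heat crosses the boundary, so H_out = H_in.
T_out = Σ ṁᵢCp,ᵢTᵢ / Σ ṁᵢCp,ᵢ
      = 142610 / 2597.6 = 54.903 °C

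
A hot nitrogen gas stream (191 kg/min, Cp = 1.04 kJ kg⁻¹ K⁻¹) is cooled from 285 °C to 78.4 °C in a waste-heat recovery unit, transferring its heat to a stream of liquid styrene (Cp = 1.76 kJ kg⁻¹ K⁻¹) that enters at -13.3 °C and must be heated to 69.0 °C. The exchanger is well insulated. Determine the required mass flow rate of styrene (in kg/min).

ṁ_c = 283 kg/min

Heat released by hot stream: Q = 191 × 1.04 × (285 − 78.4) = 41039 kJ/min
Energy balance on cold side (adiabatic exchanger): Q = ṁ_c·Cp_c·(T_c,out − T_c,in)
ṁ_c = 41039 / [1.76 × (69.0 − -13.3)] = 283.32 kg/min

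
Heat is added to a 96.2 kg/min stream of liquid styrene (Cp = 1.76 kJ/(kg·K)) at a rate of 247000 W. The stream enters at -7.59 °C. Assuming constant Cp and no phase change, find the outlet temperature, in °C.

T_out = 79.9 °C

Q = 247000 W = 14820 kJ/min
ΔT = Q/(ṁ·Cp) = 14820/(96.2×1.76) = 87.531 K
T_out = -7.59 + 87.531 = 79.941 °C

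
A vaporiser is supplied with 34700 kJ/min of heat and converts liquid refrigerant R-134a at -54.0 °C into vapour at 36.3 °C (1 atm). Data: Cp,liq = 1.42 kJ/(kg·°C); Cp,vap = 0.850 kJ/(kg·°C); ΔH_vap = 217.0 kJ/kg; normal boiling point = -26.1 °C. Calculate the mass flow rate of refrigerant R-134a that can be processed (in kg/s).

Δh = 1.42×(-26.1−-54.0) + 217.0 + 0.850×(36.3−-26.1) = 309.66 kJ/kg
Q = 34700 kJ/min = 578.33 kJ/s = 578.33 kJ/s
ṁ = Q/Δh = 578.33 / 309.66 = 1.8677 kg/s

ṁ = 1.87 kg/s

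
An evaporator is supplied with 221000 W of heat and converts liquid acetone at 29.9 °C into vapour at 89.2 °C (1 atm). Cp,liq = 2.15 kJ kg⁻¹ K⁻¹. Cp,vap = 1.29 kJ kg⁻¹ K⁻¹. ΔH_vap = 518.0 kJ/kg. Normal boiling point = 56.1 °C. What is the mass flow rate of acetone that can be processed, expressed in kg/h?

Δh = 2.15×(56.1−29.9) + 518.0 + 1.29×(89.2−56.1) = 617.03 kJ/kg
Q = 221000 W = 221 kJ/s = 795600 kJ/h
ṁ = Q/Δh = 795600 / 617.03 = 1289.4 kg/h

ṁ = 1290 kg/h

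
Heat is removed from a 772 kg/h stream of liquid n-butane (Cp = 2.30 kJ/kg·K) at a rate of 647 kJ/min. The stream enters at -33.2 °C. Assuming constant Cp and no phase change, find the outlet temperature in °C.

T_out = -55.1 °C

Q = 647 kJ/min = 38820 kJ/h
ΔT = Q/(ṁ·Cp) = 38820/(772×2.30) = 21.863 K
T_out = -33.2 − 21.863 = -55.063 °C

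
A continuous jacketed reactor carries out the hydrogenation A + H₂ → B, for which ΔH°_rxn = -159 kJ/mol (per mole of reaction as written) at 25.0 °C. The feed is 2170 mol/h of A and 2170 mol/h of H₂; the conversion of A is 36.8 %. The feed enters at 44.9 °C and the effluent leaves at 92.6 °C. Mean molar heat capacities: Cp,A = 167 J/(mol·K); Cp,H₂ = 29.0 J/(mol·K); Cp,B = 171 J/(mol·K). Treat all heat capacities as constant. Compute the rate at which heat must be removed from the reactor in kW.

Q_out = 30.0 kW

Extent of reaction ξ = 0.368 × 2170 = 798.56 mol/h
Reaction term: ξ·ΔH°_rxn = 798.56 × -159 = -126970 kJ/h
Sensible, feed 44.9→25 °C: -8463.9 kJ/h
Outlet flows (mol/h): A 1371.4, H₂ 1371.4, B 798.56
Sensible, products 25→92.6 °C: 27402 kJ/h
Q = ΔH = -108030 kJ/h = -30.009 kW
Heat removed = 30.009 kW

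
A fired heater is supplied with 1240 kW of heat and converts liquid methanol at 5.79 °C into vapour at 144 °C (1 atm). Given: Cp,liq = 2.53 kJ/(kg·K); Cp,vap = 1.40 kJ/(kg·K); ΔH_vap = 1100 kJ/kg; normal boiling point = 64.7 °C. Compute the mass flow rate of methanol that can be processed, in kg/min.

ṁ = 54.7 kg/min

Δh = 2.53×(64.7−5.79) + 1100 + 1.40×(144−64.7) = 1360.1 kJ/kg
Q = 1240 kW = 1240 kJ/s = 74400 kJ/min
ṁ = Q/Δh = 74400 / 1360.1 = 54.703 kg/min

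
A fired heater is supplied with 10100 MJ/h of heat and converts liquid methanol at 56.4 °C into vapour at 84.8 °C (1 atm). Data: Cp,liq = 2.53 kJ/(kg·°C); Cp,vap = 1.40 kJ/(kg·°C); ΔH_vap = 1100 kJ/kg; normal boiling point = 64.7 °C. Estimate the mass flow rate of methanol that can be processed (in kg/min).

ṁ = 146 kg/min

Δh = 2.53×(64.7−56.4) + 1100 + 1.40×(84.8−64.7) = 1149.1 kJ/kg
Q = 10100 MJ/h = 2805.6 kJ/s = 168330 kJ/min
ṁ = Q/Δh = 168330 / 1149.1 = 146.49 kg/min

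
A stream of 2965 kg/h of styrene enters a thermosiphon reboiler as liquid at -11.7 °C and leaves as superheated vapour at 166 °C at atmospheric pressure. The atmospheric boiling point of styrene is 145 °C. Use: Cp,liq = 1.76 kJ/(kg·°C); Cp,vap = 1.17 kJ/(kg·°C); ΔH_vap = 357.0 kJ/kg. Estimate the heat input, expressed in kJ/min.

liquid -11.7→145 °C: 275.79 kJ/kg
vaporisation at 145 °C: 357 kJ/kg
vapour 145→166 °C: 24.57 kJ/kg
Δh = 275.79 + 357 + 24.57 = 657.36 kJ/kg
Q = ṁ·Δh = 2965 kg/h × 657.36 kJ/kg = 1.9491e+06 kJ/h
|Q| = 541.41 kW = 32485 kJ/min

Q = 32500 kJ/min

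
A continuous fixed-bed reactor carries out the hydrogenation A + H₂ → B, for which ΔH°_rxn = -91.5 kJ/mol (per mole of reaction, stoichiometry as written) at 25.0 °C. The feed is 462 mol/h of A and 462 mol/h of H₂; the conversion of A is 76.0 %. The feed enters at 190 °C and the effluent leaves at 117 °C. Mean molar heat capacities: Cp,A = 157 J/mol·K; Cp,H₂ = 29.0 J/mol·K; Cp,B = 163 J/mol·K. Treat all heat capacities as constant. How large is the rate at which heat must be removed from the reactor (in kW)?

Extent of reaction ξ = 0.760 × 462 = 351.12 mol/h
Reaction term: ξ·ΔH°_rxn = 351.12 × -91.5 = -32127 kJ/h
Sensible, feed 190→25 °C: -14179 kJ/h
Outlet flows (mol/h): A 110.88, H₂ 110.88, B 351.12
Sensible, products 25→117 °C: 7162.8 kJ/h
Q = ΔH = -39143 kJ/h = -10.873 kW
Heat removed = 10.873 kW

Q_out = 10.9 kW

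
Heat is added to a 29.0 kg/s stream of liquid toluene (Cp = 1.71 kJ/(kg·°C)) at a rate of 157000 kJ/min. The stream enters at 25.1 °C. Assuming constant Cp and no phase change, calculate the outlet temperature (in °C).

T_out = 77.9 °C

Q = 157000 kJ/min = 2616.7 kJ/s
ΔT = Q/(ṁ·Cp) = 2616.7/(29.0×1.71) = 52.766 K
T_out = 25.1 + 52.766 = 77.866 °C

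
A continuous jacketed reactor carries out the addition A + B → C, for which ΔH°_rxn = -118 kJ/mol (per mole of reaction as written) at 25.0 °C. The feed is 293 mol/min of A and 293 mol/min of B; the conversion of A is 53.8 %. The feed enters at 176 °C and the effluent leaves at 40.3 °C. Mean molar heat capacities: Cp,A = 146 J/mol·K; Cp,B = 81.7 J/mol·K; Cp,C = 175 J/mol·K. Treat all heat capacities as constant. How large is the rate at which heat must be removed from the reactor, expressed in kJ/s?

Q_out = 463 kJ/s

Extent of reaction ξ = 0.538 × 293 = 157.63 mol/min
Reaction term: ξ·ΔH°_rxn = 157.63 × -118 = -18601 kJ/min
Sensible, feed 176→25 °C: -10074 kJ/min
Outlet flows (mol/min): A 135.37, B 135.37, C 157.63
Sensible, products 25→40.3 °C: 893.65 kJ/min
Q = ΔH = -27781 kJ/min = -463.02 kW
Heat removed = 463.02 kJ/s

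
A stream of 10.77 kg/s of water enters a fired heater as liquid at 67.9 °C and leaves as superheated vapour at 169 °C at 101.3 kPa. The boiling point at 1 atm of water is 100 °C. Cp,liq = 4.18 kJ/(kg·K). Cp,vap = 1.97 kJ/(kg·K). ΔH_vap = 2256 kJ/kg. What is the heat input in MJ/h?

Q = 97900 MJ/h

liquid 67.9→100 °C: 134.18 kJ/kg
vaporisation at 100 °C: 2256 kJ/kg
vapour 100→169 °C: 135.93 kJ/kg
Δh = 134.18 + 2256 + 135.93 = 2526.1 kJ/kg
Q = ṁ·Δh = 10.77 kg/s × 2526.1 kJ/kg = 27206 kJ/s
|Q| = 27206 kW = 97942 MJ/h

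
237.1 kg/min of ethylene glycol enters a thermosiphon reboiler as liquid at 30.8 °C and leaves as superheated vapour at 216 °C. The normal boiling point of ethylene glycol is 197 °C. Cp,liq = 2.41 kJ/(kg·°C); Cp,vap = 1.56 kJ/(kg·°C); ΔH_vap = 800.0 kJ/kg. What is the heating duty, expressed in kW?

Q = 4860 kW

liquid 30.8→197 °C: 400.54 kJ/kg
vaporisation at 197 °C: 800 kJ/kg
vapour 197→216 °C: 29.64 kJ/kg
Δh = 400.54 + 800 + 29.64 = 1230.2 kJ/kg
Q = ṁ·Δh = 237.1 kg/min × 1230.2 kJ/kg = 291680 kJ/min
|Q| = 4861.3 kW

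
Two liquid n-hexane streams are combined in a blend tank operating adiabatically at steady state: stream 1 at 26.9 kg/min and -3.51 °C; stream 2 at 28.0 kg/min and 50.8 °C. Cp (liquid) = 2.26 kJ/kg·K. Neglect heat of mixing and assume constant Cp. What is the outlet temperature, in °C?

No heat crosses the boundary, so H_out = H_in.
T_out = Σ ṁᵢCp,ᵢTᵢ / Σ ṁᵢCp,ᵢ
      = 3001.2 / 124.07 = 24.189 °C

T_out = 24.2 °C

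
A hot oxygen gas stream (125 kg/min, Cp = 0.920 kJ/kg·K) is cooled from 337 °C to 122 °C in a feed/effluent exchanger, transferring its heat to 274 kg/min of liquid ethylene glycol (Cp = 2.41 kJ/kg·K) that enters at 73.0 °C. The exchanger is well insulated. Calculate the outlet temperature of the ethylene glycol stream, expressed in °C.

T_c,out = 110 °C

Heat released by hot stream: Q = 125 × 0.920 × (337 − 122) = 24725 kJ/min
Energy balance on cold side (adiabatic exchanger): Q = ṁ_c·Cp_c·(T_c,out − T_c,in)
T_c,out = 73.0 + 24725/(274 × 2.41) = 110.44 °C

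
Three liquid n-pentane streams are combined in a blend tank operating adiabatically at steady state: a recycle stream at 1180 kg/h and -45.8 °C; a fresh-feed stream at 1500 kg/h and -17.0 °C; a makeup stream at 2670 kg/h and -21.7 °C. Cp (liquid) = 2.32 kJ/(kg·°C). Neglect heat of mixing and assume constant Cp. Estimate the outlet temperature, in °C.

Adiabatic, steady state ⇒ Σ ṁᵢCp,ᵢ(T_out − Tᵢ) = 0
Σ ṁᵢCp,ᵢTᵢ = 1180×2.32×-45.8 + 1500×2.32×-17.0 + 2670×2.32×-21.7 = -318960
Σ ṁᵢCp,ᵢ = 1180×2.32 + 1500×2.32 + 2670×2.32 = 12412
T_out = -318960 / 12412 = -25.698 °C

T_out = -25.7 °C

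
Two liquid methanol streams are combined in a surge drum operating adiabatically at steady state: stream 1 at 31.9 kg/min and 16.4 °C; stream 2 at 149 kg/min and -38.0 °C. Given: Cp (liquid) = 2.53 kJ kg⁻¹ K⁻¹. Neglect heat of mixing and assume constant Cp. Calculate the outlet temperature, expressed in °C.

Adiabatic, steady state ⇒ Σ ṁᵢCp,ᵢ(T_out − Tᵢ) = 0
Σ ṁᵢCp,ᵢTᵢ = 31.9×2.53×16.4 + 149×2.53×-38.0 = -13001
Σ ṁᵢCp,ᵢ = 31.9×2.53 + 149×2.53 = 457.68
T_out = -13001 / 457.68 = -28.407 °C

T_out = -28.4 °C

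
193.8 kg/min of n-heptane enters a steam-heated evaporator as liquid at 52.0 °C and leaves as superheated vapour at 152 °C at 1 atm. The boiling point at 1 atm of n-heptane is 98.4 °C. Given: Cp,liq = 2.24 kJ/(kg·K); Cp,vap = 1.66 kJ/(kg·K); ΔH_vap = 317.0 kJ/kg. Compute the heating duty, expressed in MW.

Q = 1.65 MW

liquid 52.0→98.4 °C: 103.94 kJ/kg
vaporisation at 98.4 °C: 317 kJ/kg
vapour 98.4→152 °C: 88.976 kJ/kg
Δh = 103.94 + 317 + 88.976 = 509.91 kJ/kg
Q = ṁ·Δh = 193.8 kg/min × 509.91 kJ/kg = 98821 kJ/min
|Q| = 1647 kW = 1.647 MW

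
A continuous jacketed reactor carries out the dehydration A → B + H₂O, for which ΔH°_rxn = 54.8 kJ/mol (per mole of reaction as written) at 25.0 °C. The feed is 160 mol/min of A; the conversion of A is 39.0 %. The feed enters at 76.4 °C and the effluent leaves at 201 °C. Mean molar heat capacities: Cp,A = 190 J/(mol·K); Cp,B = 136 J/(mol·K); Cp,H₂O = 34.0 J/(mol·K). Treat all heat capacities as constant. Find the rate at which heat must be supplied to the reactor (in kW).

Extent of reaction ξ = 0.390 × 160 = 62.4 mol/min
Reaction term: ξ·ΔH°_rxn = 62.4 × 54.8 = 3419.5 kJ/min
Sensible, feed 76.4→25 °C: -1562.6 kJ/min
Outlet flows (mol/min): A 97.6, B 62.4, H₂O 62.4
Sensible, products 25→201 °C: 5130.8 kJ/min
Q = ΔH = 6987.7 kJ/min = 116.46 kW
Heat supplied = 116.46 kW

Q_in = 116 kW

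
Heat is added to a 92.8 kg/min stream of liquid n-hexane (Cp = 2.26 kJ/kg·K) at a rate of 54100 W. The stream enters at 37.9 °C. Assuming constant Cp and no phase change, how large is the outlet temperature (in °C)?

T_out = 53.4 °C

Q = 54100 W = 3246 kJ/min
ΔT = Q/(ṁ·Cp) = 3246/(92.8×2.26) = 15.477 K
T_out = 37.9 + 15.477 = 53.377 °C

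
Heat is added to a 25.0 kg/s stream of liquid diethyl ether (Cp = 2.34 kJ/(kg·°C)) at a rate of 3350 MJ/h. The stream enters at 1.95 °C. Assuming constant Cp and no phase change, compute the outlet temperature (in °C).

Q = 3350 MJ/h = 930.56 kJ/s
ΔT = Q/(ṁ·Cp) = 930.56/(25.0×2.34) = 15.907 K
T_out = 1.95 + 15.907 = 17.857 °C

T_out = 17.9 °C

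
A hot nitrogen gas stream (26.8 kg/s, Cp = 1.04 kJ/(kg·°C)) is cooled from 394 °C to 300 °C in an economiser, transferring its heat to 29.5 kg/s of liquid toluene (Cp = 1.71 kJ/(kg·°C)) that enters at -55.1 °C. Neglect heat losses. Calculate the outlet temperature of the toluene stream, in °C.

T_c,out = -3.16 °C

Heat released by hot stream: Q = 26.8 × 1.04 × (394 − 300) = 2620 kJ/s
Energy balance on cold side (adiabatic exchanger): Q = ṁ_c·Cp_c·(T_c,out − T_c,in)
T_c,out = -55.1 + 2620/(29.5 × 1.71) = -3.1629 °C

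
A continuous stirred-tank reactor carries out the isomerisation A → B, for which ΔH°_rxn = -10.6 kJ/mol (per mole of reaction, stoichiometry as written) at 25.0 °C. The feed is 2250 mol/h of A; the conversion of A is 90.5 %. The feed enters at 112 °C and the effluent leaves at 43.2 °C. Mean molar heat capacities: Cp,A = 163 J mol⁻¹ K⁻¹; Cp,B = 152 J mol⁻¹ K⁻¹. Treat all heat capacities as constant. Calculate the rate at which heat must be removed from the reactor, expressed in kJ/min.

Q_out = 787 kJ/min

Extent of reaction ξ = 0.905 × 2250 = 2036.2 mol/h
Reaction term: ξ·ΔH°_rxn = 2036.2 × -10.6 = -21584 kJ/h
Sensible, feed 112→25 °C: -31907 kJ/h
Outlet flows (mol/h): A 213.75, B 2036.2
Sensible, products 25→43.2 °C: 6267.2 kJ/h
Q = ΔH = -47224 kJ/h = -13.118 kW
Heat removed = 787.07 kJ/min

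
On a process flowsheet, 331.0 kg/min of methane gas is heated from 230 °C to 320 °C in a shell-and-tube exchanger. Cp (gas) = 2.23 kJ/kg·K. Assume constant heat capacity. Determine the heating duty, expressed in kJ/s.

Q = 1110 kJ/s

Q = ṁ·Cp·ΔT = 331.0 × 2.23 × (320 − 230) = 66432 kJ/min
Converting: 66432 / 60 s = 1107.2 kW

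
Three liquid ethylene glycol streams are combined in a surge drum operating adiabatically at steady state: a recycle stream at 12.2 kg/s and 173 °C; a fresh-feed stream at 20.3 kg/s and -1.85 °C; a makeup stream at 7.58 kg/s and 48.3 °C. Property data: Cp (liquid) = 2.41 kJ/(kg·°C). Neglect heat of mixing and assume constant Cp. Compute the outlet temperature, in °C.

T_out = 60.9 °C

Adiabatic, steady state ⇒ Σ ṁᵢCp,ᵢ(T_out − Tᵢ) = 0
Σ ṁᵢCp,ᵢTᵢ = 12.2×2.41×173 + 20.3×2.41×-1.85 + 7.58×2.41×48.3 = 5878.4
Σ ṁᵢCp,ᵢ = 12.2×2.41 + 20.3×2.41 + 7.58×2.41 = 96.593
T_out = 5878.4 / 96.593 = 60.857 °C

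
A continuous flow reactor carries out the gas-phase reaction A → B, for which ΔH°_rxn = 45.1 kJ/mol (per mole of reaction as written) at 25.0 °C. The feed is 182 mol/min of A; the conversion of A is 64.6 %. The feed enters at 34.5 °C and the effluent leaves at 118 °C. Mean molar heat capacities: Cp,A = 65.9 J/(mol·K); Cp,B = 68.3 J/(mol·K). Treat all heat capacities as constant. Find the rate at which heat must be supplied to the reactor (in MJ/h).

Q_in = 380 MJ/h

Extent of reaction ξ = 0.646 × 182 = 117.57 mol/min
Reaction term: ξ·ΔH°_rxn = 117.57 × 45.1 = 5302.5 kJ/min
Sensible, feed 34.5→25 °C: -113.94 kJ/min
Outlet flows (mol/min): A 64.428, B 117.57
Sensible, products 25→118 °C: 1141.7 kJ/min
Q = ΔH = 6330.2 kJ/min = 105.5 kW
Heat supplied = 379.81 MJ/h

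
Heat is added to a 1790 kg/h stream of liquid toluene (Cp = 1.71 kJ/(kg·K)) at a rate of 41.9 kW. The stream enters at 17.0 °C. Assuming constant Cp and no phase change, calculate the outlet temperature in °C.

T_out = 66.3 °C

Q = 41.9 kW = 150840 kJ/h
ΔT = Q/(ṁ·Cp) = 150840/(1790×1.71) = 49.28 K
T_out = 17.0 + 49.28 = 66.28 °C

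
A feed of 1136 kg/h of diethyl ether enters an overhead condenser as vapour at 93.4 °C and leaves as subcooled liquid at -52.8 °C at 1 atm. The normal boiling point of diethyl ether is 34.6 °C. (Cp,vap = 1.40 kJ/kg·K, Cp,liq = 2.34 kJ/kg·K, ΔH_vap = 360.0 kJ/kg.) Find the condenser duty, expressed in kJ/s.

Q_c = 204 kJ/s

vapour 93.4→34.6 °C: -82.32 kJ/kg
condensation at 34.6 °C: -360 kJ/kg
liquid 34.6→-52.8 °C: -204.52 kJ/kg
Δh = -82.32 + -360 + -204.52 = -646.84 kJ/kg
Q = ṁ·Δh = 1136 kg/h × -646.84 kJ/kg = -734810 kJ/h
|Q| = 204.11 kW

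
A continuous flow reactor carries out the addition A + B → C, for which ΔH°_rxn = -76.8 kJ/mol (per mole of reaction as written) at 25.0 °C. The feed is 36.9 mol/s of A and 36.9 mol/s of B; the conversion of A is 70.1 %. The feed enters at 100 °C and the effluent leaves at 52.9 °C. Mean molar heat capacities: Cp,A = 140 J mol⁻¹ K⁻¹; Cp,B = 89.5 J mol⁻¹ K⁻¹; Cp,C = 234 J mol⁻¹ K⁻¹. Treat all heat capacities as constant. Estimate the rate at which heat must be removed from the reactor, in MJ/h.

Extent of reaction ξ = 0.701 × 36.9 = 25.867 mol/s
Reaction term: ξ·ΔH°_rxn = 25.867 × -76.8 = -1986.6 kJ/s
Sensible, feed 100→25 °C: -635.14 kJ/s
Outlet flows (mol/s): A 11.033, B 11.033, C 25.867
Sensible, products 25→52.9 °C: 239.52 kJ/s
Q = ΔH = -2382.2 kJ/s = -2382.2 kW
Heat removed = 8575.9 MJ/h

Q_out = 8580 MJ/h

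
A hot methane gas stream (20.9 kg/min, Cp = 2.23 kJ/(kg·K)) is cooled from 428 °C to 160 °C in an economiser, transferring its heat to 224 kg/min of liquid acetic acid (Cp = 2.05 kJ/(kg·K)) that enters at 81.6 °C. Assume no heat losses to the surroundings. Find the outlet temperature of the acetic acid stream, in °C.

T_c,out = 109 °C

Heat released by hot stream: Q = 20.9 × 2.23 × (428 − 160) = 12491 kJ/min
Energy balance on cold side (adiabatic exchanger): Q = ṁ_c·Cp_c·(T_c,out − T_c,in)
T_c,out = 81.6 + 12491/(224 × 2.05) = 108.8 °C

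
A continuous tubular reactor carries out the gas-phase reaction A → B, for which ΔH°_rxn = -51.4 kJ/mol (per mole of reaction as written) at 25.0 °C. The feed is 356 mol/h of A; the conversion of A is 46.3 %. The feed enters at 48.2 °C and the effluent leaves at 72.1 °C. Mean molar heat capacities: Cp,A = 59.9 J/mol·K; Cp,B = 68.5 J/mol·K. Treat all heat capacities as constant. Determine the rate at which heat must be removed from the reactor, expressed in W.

Q_out = 2190 W

Extent of reaction ξ = 0.463 × 356 = 164.83 mol/h
Reaction term: ξ·ΔH°_rxn = 164.83 × -51.4 = -8472.2 kJ/h
Sensible, feed 48.2→25 °C: -494.73 kJ/h
Outlet flows (mol/h): A 191.17, B 164.83
Sensible, products 25→72.1 °C: 1071.1 kJ/h
Q = ΔH = -7895.7 kJ/h = -2.1933 kW
Heat removed = 2193.3 W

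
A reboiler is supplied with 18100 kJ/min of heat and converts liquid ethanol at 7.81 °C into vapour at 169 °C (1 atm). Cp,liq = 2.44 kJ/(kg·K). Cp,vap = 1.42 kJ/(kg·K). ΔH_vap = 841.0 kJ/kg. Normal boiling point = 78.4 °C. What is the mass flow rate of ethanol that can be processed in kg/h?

Δh = 2.44×(78.4−7.81) + 841.0 + 1.42×(169−78.4) = 1141.9 kJ/kg
Q = 18100 kJ/min = 301.67 kJ/s = 1.086e+06 kJ/h
ṁ = Q/Δh = 1.086e+06 / 1141.9 = 951.05 kg/h

ṁ = 951 kg/h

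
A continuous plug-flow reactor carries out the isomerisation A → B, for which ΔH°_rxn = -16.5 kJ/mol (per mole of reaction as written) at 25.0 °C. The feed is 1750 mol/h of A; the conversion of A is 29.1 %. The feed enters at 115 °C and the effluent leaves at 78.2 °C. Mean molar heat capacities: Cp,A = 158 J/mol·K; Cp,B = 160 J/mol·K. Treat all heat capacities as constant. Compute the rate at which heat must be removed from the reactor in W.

Extent of reaction ξ = 0.291 × 1750 = 509.25 mol/h
Reaction term: ξ·ΔH°_rxn = 509.25 × -16.5 = -8402.6 kJ/h
Sensible, feed 115→25 °C: -24885 kJ/h
Outlet flows (mol/h): A 1240.8, B 509.25
Sensible, products 25→78.2 °C: 14764 kJ/h
Q = ΔH = -18524 kJ/h = -5.1455 kW
Heat removed = 5145.5 W

Q_out = 5150 W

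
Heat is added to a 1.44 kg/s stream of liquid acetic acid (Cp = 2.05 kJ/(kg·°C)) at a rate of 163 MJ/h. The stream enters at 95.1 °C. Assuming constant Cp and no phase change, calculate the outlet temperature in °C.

T_out = 110 °C

Q = 163 MJ/h = 45.278 kJ/s
ΔT = Q/(ṁ·Cp) = 45.278/(1.44×2.05) = 15.338 K
T_out = 95.1 + 15.338 = 110.44 °C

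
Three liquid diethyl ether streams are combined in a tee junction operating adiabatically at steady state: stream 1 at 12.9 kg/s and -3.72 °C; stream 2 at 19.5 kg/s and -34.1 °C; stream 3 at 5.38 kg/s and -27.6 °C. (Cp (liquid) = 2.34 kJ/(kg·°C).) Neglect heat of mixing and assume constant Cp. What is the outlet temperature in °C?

T_out = -22.8 °C

Energy balance with Q = 0: Σ ṁᵢCp,ᵢ(T_out − Tᵢ) = 0
T_out = Σ ṁᵢCp,ᵢTᵢ / Σ ṁᵢCp,ᵢ
      = -2015.7 / 88.405 = -22.801 °C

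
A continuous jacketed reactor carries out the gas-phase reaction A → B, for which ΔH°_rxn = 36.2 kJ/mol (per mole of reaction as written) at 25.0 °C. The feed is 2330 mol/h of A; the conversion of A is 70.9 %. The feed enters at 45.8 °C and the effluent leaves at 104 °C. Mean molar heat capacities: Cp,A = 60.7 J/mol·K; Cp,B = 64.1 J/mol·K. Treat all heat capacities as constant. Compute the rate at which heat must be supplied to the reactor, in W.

Q_in = 19000 W

Extent of reaction ξ = 0.709 × 2330 = 1652 mol/h
Reaction term: ξ·ΔH°_rxn = 1652 × 36.2 = 59801 kJ/h
Sensible, feed 45.8→25 °C: -2941.8 kJ/h
Outlet flows (mol/h): A 678.03, B 1652
Sensible, products 25→104 °C: 11617 kJ/h
Q = ΔH = 68476 kJ/h = 19.021 kW
Heat supplied = 19021 W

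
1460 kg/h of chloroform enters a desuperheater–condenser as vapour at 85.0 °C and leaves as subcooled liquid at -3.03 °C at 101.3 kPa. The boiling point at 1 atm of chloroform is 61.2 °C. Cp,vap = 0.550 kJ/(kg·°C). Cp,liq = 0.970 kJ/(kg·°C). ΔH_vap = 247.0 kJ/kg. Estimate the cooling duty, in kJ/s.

Q_c = 131 kJ/s

vapour 85.0→61.2 °C: -13.09 kJ/kg
condensation at 61.2 °C: -247 kJ/kg
liquid 61.2→-3.03 °C: -62.303 kJ/kg
Δh = -13.09 + -247 + -62.303 = -322.39 kJ/kg
Q = ṁ·Δh = 1460 kg/h × -322.39 kJ/kg = -470690 kJ/h
|Q| = 130.75 kW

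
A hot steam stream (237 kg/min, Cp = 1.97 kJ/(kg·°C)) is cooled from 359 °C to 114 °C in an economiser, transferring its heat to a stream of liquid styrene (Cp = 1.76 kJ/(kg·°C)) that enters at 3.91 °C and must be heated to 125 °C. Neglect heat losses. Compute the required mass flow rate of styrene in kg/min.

ṁ_c = 537 kg/min

Heat released by hot stream: Q = 237 × 1.97 × (359 − 114) = 114390 kJ/min
Energy balance on cold side (adiabatic exchanger): Q = ṁ_c·Cp_c·(T_c,out − T_c,in)
ṁ_c = 114390 / [1.76 × (125 − 3.91)] = 536.73 kg/min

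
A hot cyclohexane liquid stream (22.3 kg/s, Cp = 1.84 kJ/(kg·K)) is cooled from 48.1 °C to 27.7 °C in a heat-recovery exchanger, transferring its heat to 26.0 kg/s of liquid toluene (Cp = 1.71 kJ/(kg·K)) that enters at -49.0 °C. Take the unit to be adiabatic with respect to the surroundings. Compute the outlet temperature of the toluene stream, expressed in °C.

Heat released by hot stream: Q = 22.3 × 1.84 × (48.1 − 27.7) = 837.05 kJ/s
Energy balance on cold side (adiabatic exchanger): Q = ṁ_c·Cp_c·(T_c,out − T_c,in)
T_c,out = -49.0 + 837.05/(26.0 × 1.71) = -30.173 °C

T_c,out = -30.2 °C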